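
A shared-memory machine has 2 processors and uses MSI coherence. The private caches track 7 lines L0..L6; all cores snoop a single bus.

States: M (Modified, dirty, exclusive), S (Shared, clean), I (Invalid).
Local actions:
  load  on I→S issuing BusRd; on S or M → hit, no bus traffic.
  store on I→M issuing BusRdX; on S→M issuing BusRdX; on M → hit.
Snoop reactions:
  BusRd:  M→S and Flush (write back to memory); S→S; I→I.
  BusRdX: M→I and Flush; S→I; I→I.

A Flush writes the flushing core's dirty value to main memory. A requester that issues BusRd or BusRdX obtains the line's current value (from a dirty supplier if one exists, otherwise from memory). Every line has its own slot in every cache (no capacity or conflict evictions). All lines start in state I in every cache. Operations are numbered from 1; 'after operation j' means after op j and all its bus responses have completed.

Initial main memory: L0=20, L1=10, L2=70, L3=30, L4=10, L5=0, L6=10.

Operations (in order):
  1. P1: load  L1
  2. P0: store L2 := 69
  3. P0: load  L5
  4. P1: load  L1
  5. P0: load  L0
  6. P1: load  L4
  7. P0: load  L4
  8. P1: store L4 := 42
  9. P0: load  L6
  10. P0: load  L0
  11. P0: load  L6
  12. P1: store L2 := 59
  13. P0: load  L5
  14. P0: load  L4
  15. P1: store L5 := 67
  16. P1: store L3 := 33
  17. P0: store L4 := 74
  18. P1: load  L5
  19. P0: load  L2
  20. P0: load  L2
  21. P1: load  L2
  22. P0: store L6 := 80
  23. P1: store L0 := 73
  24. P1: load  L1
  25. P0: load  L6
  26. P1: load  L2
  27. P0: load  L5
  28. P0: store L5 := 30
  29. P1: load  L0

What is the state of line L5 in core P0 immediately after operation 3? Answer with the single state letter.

1. P1: load  L1  bus=[BusRd]  L1: P0=I P1=S  mem[L1]=10
2. P0: store L2 := 69  bus=[BusRdX]  L2: P0=M P1=I  mem[L2]=70
3. P0: load  L5  bus=[BusRd]  L5: P0=S P1=I  mem[L5]=0
4. P1: load  L1  bus=[-]  L1: P0=I P1=S  mem[L1]=10
5. P0: load  L0  bus=[BusRd]  L0: P0=S P1=I  mem[L0]=20
6. P1: load  L4  bus=[BusRd]  L4: P0=I P1=S  mem[L4]=10
7. P0: load  L4  bus=[BusRd]  L4: P0=S P1=S  mem[L4]=10
8. P1: store L4 := 42  bus=[BusRdX]  L4: P0=I P1=M  mem[L4]=10
9. P0: load  L6  bus=[BusRd]  L6: P0=S P1=I  mem[L6]=10
10. P0: load  L0  bus=[-]  L0: P0=S P1=I  mem[L0]=20
11. P0: load  L6  bus=[-]  L6: P0=S P1=I  mem[L6]=10
12. P1: store L2 := 59  bus=[BusRdX,Flush]  L2: P0=I P1=M  mem[L2]=69
13. P0: load  L5  bus=[-]  L5: P0=S P1=I  mem[L5]=0
14. P0: load  L4  bus=[BusRd,Flush]  L4: P0=S P1=S  mem[L4]=42
15. P1: store L5 := 67  bus=[BusRdX]  L5: P0=I P1=M  mem[L5]=0
16. P1: store L3 := 33  bus=[BusRdX]  L3: P0=I P1=M  mem[L3]=30
17. P0: store L4 := 74  bus=[BusRdX]  L4: P0=M P1=I  mem[L4]=42
18. P1: load  L5  bus=[-]  L5: P0=I P1=M  mem[L5]=0
19. P0: load  L2  bus=[BusRd,Flush]  L2: P0=S P1=S  mem[L2]=59
20. P0: load  L2  bus=[-]  L2: P0=S P1=S  mem[L2]=59
21. P1: load  L2  bus=[-]  L2: P0=S P1=S  mem[L2]=59
22. P0: store L6 := 80  bus=[BusRdX]  L6: P0=M P1=I  mem[L6]=10
23. P1: store L0 := 73  bus=[BusRdX]  L0: P0=I P1=M  mem[L0]=20
24. P1: load  L1  bus=[-]  L1: P0=I P1=S  mem[L1]=10
25. P0: load  L6  bus=[-]  L6: P0=M P1=I  mem[L6]=10
26. P1: load  L2  bus=[-]  L2: P0=S P1=S  mem[L2]=59
27. P0: load  L5  bus=[BusRd,Flush]  L5: P0=S P1=S  mem[L5]=67
28. P0: store L5 := 30  bus=[BusRdX]  L5: P0=M P1=I  mem[L5]=67
29. P1: load  L0  bus=[-]  L0: P0=I P1=M  mem[L0]=20

state = S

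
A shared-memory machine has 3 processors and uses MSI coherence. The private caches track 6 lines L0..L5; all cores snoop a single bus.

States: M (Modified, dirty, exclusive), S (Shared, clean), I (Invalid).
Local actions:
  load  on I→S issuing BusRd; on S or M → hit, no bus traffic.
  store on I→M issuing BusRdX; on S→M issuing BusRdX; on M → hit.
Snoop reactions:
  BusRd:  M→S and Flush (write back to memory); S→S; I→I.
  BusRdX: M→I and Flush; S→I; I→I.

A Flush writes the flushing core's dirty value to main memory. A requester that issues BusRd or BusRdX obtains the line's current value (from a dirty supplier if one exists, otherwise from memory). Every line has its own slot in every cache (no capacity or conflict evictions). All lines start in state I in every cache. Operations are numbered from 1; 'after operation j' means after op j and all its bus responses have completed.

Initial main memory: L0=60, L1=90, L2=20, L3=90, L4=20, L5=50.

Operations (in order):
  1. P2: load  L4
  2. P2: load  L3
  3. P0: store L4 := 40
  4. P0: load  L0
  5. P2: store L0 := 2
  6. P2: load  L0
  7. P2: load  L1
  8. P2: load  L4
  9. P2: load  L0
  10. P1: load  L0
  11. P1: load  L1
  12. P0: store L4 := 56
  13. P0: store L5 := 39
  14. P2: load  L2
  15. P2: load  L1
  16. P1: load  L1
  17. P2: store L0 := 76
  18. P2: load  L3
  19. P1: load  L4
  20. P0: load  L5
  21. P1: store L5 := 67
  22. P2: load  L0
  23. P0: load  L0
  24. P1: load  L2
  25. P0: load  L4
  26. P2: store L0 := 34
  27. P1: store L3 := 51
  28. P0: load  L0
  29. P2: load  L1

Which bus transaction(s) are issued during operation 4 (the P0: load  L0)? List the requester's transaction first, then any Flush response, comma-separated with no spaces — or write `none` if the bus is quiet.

bus = BusRd

  op1 P2: load  L4 → I/I/S on L4; bus BusRd; mem=20
  op2 P2: load  L3 → I/I/S on L3; bus BusRd; mem=90
  op3 P0: store L4 := 40 → M/I/I on L4; bus BusRdX; mem=20
  op4 P0: load  L0 → S/I/I on L0; bus BusRd; mem=60
  op5 P2: store L0 := 2 → I/I/M on L0; bus BusRdX; mem=60
  op6 P2: load  L0 → I/I/M on L0; bus (none); mem=60
  op7 P2: load  L1 → I/I/S on L1; bus BusRd; mem=90
  op8 P2: load  L4 → S/I/S on L4; bus BusRd Flush; mem=40
  op9 P2: load  L0 → I/I/M on L0; bus (none); mem=60
  op10 P1: load  L0 → I/S/S on L0; bus BusRd Flush; mem=2
  op11 P1: load  L1 → I/S/S on L1; bus BusRd; mem=90
  op12 P0: store L4 := 56 → M/I/I on L4; bus BusRdX; mem=40
  op13 P0: store L5 := 39 → M/I/I on L5; bus BusRdX; mem=50
  op14 P2: load  L2 → I/I/S on L2; bus BusRd; mem=20
  op15 P2: load  L1 → I/S/S on L1; bus (none); mem=90
  op16 P1: load  L1 → I/S/S on L1; bus (none); mem=90
  op17 P2: store L0 := 76 → I/I/M on L0; bus BusRdX; mem=2
  op18 P2: load  L3 → I/I/S on L3; bus (none); mem=90
  op19 P1: load  L4 → S/S/I on L4; bus BusRd Flush; mem=56
  op20 P0: load  L5 → M/I/I on L5; bus (none); mem=50
  op21 P1: store L5 := 67 → I/M/I on L5; bus BusRdX Flush; mem=39
  op22 P2: load  L0 → I/I/M on L0; bus (none); mem=2
  op23 P0: load  L0 → S/I/S on L0; bus BusRd Flush; mem=76
  op24 P1: load  L2 → I/S/S on L2; bus BusRd; mem=20
  op25 P0: load  L4 → S/S/I on L4; bus (none); mem=56
  op26 P2: store L0 := 34 → I/I/M on L0; bus BusRdX; mem=76
  op27 P1: store L3 := 51 → I/M/I on L3; bus BusRdX; mem=90
  op28 P0: load  L0 → S/I/S on L0; bus BusRd Flush; mem=34
  op29 P2: load  L1 → I/S/S on L1; bus (none); mem=90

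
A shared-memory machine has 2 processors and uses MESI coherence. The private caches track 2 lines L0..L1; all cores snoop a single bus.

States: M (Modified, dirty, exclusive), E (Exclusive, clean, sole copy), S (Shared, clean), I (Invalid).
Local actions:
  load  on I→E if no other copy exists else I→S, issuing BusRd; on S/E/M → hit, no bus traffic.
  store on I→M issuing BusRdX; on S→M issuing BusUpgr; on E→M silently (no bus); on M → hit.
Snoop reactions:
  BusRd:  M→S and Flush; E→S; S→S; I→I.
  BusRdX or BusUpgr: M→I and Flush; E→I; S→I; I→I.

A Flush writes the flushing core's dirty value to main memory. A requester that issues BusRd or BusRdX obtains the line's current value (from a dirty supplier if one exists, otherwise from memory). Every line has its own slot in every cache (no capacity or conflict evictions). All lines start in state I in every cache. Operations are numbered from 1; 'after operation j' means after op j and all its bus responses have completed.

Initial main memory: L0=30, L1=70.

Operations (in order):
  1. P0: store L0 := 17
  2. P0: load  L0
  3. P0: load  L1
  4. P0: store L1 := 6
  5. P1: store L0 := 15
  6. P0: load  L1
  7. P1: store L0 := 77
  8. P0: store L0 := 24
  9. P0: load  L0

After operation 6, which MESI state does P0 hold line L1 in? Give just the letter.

state = M

  op1 P0: store L0 := 17 → M/I on L0; bus BusRdX; mem=30
  op2 P0: load  L0 → M/I on L0; bus (none); mem=30
  op3 P0: load  L1 → E/I on L1; bus BusRd; mem=70
  op4 P0: store L1 := 6 → M/I on L1; bus (none); mem=70
  op5 P1: store L0 := 15 → I/M on L0; bus BusRdX Flush; mem=17
  op6 P0: load  L1 → M/I on L1; bus (none); mem=70
  op7 P1: store L0 := 77 → I/M on L0; bus (none); mem=17
  op8 P0: store L0 := 24 → M/I on L0; bus BusRdX Flush; mem=77
  op9 P0: load  L0 → M/I on L0; bus (none); mem=77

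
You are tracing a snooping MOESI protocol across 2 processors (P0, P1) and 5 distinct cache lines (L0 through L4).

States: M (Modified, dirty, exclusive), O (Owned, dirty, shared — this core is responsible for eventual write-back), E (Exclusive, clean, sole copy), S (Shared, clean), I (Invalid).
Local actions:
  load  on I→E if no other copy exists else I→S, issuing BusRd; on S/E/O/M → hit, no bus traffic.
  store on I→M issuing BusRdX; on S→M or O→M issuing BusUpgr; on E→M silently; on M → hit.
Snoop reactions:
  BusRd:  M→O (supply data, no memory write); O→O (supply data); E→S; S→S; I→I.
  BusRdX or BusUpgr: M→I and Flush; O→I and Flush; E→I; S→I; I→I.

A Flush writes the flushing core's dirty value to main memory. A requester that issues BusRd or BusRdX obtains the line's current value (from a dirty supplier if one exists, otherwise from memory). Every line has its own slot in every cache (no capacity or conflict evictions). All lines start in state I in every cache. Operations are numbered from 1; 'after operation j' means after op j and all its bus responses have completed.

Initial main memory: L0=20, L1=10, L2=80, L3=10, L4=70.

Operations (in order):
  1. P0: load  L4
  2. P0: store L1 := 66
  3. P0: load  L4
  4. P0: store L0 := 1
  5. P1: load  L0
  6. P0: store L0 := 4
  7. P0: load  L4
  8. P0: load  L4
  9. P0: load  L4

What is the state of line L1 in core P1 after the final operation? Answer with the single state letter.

  op1 P0: load  L4 → E/I on L4; bus BusRd; mem=70
  op2 P0: store L1 := 66 → M/I on L1; bus BusRdX; mem=10
  op3 P0: load  L4 → E/I on L4; bus (none); mem=70
  op4 P0: store L0 := 1 → M/I on L0; bus BusRdX; mem=20
  op5 P1: load  L0 → O/S on L0; bus BusRd; mem=20
  op6 P0: store L0 := 4 → M/I on L0; bus BusUpgr; mem=20
  op7 P0: load  L4 → E/I on L4; bus (none); mem=70
  op8 P0: load  L4 → E/I on L4; bus (none); mem=70
  op9 P0: load  L4 → E/I on L4; bus (none); mem=70

state = I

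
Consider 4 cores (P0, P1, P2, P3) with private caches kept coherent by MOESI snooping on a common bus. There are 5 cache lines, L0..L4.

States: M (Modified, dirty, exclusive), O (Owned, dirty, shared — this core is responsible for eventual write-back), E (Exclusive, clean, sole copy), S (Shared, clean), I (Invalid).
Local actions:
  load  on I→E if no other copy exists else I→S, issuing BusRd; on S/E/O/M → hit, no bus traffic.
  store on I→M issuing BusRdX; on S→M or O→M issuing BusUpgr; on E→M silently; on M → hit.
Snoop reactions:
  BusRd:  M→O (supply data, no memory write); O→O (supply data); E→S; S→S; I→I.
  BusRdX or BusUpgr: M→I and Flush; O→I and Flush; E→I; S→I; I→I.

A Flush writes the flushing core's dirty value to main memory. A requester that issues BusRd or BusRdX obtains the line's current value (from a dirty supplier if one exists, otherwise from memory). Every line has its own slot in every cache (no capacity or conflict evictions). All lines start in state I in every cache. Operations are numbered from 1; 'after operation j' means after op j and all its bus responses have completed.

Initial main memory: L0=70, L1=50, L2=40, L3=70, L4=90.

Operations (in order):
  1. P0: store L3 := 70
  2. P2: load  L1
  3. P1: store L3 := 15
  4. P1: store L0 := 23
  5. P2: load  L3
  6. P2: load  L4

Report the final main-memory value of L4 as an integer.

memory[L4] = 90

[1] P0: store L3 := 70 | P0:M(70), P1:I, P2:I, P3:I | bus: BusRdX
[2] P2: load  L1 | P0:I, P1:I, P2:E(50), P3:I | bus: BusRd
[3] P1: store L3 := 15 | P0:I, P1:M(15), P2:I, P3:I | bus: BusRdX,Flush
[4] P1: store L0 := 23 | P0:I, P1:M(23), P2:I, P3:I | bus: BusRdX
[5] P2: load  L3 | P0:I, P1:O(15), P2:S(15), P3:I | bus: BusRd
[6] P2: load  L4 | P0:I, P1:I, P2:E(90), P3:I | bus: BusRd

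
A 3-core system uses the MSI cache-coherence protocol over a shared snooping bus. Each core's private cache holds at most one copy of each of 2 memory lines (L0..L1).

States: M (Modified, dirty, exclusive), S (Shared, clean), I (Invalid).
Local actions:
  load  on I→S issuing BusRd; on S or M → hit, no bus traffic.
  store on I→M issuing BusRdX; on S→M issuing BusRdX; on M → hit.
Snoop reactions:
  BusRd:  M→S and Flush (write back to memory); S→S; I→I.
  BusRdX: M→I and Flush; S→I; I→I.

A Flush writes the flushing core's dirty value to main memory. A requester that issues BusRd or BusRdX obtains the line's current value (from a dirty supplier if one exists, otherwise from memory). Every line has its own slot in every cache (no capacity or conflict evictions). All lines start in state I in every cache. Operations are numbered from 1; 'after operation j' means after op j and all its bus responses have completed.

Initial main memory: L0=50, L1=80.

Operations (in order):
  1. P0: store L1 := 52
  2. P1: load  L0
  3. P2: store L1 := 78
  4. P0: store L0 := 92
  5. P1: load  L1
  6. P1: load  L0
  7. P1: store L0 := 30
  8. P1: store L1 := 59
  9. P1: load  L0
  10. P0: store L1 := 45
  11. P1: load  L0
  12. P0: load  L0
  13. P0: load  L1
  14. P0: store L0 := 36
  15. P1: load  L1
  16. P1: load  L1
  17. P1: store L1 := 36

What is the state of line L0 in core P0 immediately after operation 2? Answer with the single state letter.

[1] P0: store L1 := 52 | P0:M(52), P1:I, P2:I | bus: BusRdX
[2] P1: load  L0 | P0:I, P1:S(50), P2:I | bus: BusRd
[3] P2: store L1 := 78 | P0:I, P1:I, P2:M(78) | bus: BusRdX,Flush
[4] P0: store L0 := 92 | P0:M(92), P1:I, P2:I | bus: BusRdX
[5] P1: load  L1 | P0:I, P1:S(78), P2:S(78) | bus: BusRd,Flush
[6] P1: load  L0 | P0:S(92), P1:S(92), P2:I | bus: BusRd,Flush
[7] P1: store L0 := 30 | P0:I, P1:M(30), P2:I | bus: BusRdX
[8] P1: store L1 := 59 | P0:I, P1:M(59), P2:I | bus: BusRdX
[9] P1: load  L0 | P0:I, P1:M(30), P2:I | bus: none
[10] P0: store L1 := 45 | P0:M(45), P1:I, P2:I | bus: BusRdX,Flush
[11] P1: load  L0 | P0:I, P1:M(30), P2:I | bus: none
[12] P0: load  L0 | P0:S(30), P1:S(30), P2:I | bus: BusRd,Flush
[13] P0: load  L1 | P0:M(45), P1:I, P2:I | bus: none
[14] P0: store L0 := 36 | P0:M(36), P1:I, P2:I | bus: BusRdX
[15] P1: load  L1 | P0:S(45), P1:S(45), P2:I | bus: BusRd,Flush
[16] P1: load  L1 | P0:S(45), P1:S(45), P2:I | bus: none
[17] P1: store L1 := 36 | P0:I, P1:M(36), P2:I | bus: BusRdX

state = I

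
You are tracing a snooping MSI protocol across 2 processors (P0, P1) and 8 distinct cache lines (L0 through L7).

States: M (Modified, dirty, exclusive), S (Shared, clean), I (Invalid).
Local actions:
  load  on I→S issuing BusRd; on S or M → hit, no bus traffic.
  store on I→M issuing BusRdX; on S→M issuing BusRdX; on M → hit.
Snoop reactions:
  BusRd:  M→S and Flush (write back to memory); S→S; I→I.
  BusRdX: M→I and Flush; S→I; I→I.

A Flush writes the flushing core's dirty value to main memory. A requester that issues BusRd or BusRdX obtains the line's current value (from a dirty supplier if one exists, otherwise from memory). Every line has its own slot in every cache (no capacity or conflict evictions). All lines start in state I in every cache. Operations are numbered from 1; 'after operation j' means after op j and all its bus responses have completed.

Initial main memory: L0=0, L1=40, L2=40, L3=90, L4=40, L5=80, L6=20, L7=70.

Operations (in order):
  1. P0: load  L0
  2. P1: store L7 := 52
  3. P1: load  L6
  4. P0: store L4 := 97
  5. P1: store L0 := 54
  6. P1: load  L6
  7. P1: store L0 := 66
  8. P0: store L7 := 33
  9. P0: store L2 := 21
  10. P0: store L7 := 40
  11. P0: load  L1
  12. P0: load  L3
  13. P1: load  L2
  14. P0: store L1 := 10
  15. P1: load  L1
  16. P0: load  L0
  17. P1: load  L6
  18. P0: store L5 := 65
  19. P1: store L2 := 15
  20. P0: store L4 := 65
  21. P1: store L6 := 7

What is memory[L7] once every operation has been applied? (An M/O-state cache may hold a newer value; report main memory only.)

  op1 P0: load  L0 → S/I on L0; bus BusRd; mem=0
  op2 P1: store L7 := 52 → I/M on L7; bus BusRdX; mem=70
  op3 P1: load  L6 → I/S on L6; bus BusRd; mem=20
  op4 P0: store L4 := 97 → M/I on L4; bus BusRdX; mem=40
  op5 P1: store L0 := 54 → I/M on L0; bus BusRdX; mem=0
  op6 P1: load  L6 → I/S on L6; bus (none); mem=20
  op7 P1: store L0 := 66 → I/M on L0; bus (none); mem=0
  op8 P0: store L7 := 33 → M/I on L7; bus BusRdX Flush; mem=52
  op9 P0: store L2 := 21 → M/I on L2; bus BusRdX; mem=40
  op10 P0: store L7 := 40 → M/I on L7; bus (none); mem=52
  op11 P0: load  L1 → S/I on L1; bus BusRd; mem=40
  op12 P0: load  L3 → S/I on L3; bus BusRd; mem=90
  op13 P1: load  L2 → S/S on L2; bus BusRd Flush; mem=21
  op14 P0: store L1 := 10 → M/I on L1; bus BusRdX; mem=40
  op15 P1: load  L1 → S/S on L1; bus BusRd Flush; mem=10
  op16 P0: load  L0 → S/S on L0; bus BusRd Flush; mem=66
  op17 P1: load  L6 → I/S on L6; bus (none); mem=20
  op18 P0: store L5 := 65 → M/I on L5; bus BusRdX; mem=80
  op19 P1: store L2 := 15 → I/M on L2; bus BusRdX; mem=21
  op20 P0: store L4 := 65 → M/I on L4; bus (none); mem=40
  op21 P1: store L6 := 7 → I/M on L6; bus BusRdX; mem=20

memory[L7] = 52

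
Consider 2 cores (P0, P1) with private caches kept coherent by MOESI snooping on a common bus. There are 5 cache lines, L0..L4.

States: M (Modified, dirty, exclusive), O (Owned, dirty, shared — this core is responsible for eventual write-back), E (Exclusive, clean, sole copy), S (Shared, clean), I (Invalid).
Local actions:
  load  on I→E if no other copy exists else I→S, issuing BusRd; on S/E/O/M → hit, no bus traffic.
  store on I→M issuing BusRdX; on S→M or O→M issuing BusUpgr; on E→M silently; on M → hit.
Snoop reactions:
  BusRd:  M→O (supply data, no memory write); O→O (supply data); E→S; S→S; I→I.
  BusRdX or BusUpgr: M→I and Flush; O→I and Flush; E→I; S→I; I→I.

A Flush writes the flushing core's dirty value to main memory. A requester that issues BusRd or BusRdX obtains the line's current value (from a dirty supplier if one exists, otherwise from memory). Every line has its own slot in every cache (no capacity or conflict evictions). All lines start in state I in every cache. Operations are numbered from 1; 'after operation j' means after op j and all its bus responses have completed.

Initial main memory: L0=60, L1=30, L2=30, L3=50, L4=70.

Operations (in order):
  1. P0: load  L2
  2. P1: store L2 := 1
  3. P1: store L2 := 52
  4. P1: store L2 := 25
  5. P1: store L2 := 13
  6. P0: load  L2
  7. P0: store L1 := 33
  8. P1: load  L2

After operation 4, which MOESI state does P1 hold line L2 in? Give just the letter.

  op1 P0: load  L2 → E/I on L2; bus BusRd; mem=30
  op2 P1: store L2 := 1 → I/M on L2; bus BusRdX; mem=30
  op3 P1: store L2 := 52 → I/M on L2; bus (none); mem=30
  op4 P1: store L2 := 25 → I/M on L2; bus (none); mem=30
  op5 P1: store L2 := 13 → I/M on L2; bus (none); mem=30
  op6 P0: load  L2 → S/O on L2; bus BusRd; mem=30
  op7 P0: store L1 := 33 → M/I on L1; bus BusRdX; mem=30
  op8 P1: load  L2 → S/O on L2; bus (none); mem=30

state = M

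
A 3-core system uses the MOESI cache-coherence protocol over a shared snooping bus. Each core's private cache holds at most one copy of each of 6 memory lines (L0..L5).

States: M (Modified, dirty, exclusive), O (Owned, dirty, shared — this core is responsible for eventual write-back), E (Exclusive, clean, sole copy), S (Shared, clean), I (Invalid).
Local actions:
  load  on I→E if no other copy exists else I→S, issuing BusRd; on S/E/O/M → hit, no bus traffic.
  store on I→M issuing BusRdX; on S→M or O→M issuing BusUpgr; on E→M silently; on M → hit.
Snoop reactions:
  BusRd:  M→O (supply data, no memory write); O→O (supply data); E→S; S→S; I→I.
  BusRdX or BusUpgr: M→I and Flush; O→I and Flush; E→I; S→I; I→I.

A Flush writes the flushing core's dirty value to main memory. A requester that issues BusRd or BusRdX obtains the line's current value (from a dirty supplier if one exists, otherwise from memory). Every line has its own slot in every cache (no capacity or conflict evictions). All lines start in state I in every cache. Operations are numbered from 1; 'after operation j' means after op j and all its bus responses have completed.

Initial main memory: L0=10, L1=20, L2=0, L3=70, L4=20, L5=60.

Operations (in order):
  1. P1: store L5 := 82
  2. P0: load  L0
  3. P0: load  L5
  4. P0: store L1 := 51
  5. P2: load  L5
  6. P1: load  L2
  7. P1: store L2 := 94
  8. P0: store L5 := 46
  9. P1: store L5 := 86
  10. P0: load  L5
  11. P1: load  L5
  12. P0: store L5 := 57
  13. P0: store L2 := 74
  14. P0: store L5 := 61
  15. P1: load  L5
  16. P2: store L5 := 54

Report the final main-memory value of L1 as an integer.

memory[L1] = 20

  op1 P1: store L5 := 82 → I/M/I on L5; bus BusRdX; mem=60
  op2 P0: load  L0 → E/I/I on L0; bus BusRd; mem=10
  op3 P0: load  L5 → S/O/I on L5; bus BusRd; mem=60
  op4 P0: store L1 := 51 → M/I/I on L1; bus BusRdX; mem=20
  op5 P2: load  L5 → S/O/S on L5; bus BusRd; mem=60
  op6 P1: load  L2 → I/E/I on L2; bus BusRd; mem=0
  op7 P1: store L2 := 94 → I/M/I on L2; bus (none); mem=0
  op8 P0: store L5 := 46 → M/I/I on L5; bus BusUpgr Flush; mem=82
  op9 P1: store L5 := 86 → I/M/I on L5; bus BusRdX Flush; mem=46
  op10 P0: load  L5 → S/O/I on L5; bus BusRd; mem=46
  op11 P1: load  L5 → S/O/I on L5; bus (none); mem=46
  op12 P0: store L5 := 57 → M/I/I on L5; bus BusUpgr Flush; mem=86
  op13 P0: store L2 := 74 → M/I/I on L2; bus BusRdX Flush; mem=94
  op14 P0: store L5 := 61 → M/I/I on L5; bus (none); mem=86
  op15 P1: load  L5 → O/S/I on L5; bus BusRd; mem=86
  op16 P2: store L5 := 54 → I/I/M on L5; bus BusRdX Flush; mem=61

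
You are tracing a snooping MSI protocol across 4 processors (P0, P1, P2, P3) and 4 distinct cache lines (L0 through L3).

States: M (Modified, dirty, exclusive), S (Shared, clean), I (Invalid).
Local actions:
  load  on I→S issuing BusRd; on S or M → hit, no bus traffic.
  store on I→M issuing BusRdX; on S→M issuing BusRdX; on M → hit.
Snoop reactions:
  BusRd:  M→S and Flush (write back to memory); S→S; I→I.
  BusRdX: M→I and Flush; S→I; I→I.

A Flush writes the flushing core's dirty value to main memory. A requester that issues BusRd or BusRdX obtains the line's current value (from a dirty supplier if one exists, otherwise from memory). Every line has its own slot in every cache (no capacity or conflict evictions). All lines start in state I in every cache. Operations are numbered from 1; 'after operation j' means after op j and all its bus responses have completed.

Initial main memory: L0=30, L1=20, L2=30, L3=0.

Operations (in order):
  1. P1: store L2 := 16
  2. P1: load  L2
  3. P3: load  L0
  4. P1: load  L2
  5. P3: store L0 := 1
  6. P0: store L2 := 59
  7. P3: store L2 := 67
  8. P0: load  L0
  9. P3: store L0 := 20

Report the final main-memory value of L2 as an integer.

memory[L2] = 59

step 1: P1: store L2 := 16  ⟶  IMII  (L2)  txn=BusRdX  M[L2]=30
step 2: P1: load  L2  ⟶  IMII  (L2)  txn=∅  M[L2]=30
step 3: P3: load  L0  ⟶  IIIS  (L0)  txn=BusRd  M[L0]=30
step 4: P1: load  L2  ⟶  IMII  (L2)  txn=∅  M[L2]=30
step 5: P3: store L0 := 1  ⟶  IIIM  (L0)  txn=BusRdX  M[L0]=30
step 6: P0: store L2 := 59  ⟶  MIII  (L2)  txn=BusRdX+Flush  M[L2]=16
step 7: P3: store L2 := 67  ⟶  IIIM  (L2)  txn=BusRdX+Flush  M[L2]=59
step 8: P0: load  L0  ⟶  SIIS  (L0)  txn=BusRd+Flush  M[L0]=1
step 9: P3: store L0 := 20  ⟶  IIIM  (L0)  txn=BusRdX  M[L0]=1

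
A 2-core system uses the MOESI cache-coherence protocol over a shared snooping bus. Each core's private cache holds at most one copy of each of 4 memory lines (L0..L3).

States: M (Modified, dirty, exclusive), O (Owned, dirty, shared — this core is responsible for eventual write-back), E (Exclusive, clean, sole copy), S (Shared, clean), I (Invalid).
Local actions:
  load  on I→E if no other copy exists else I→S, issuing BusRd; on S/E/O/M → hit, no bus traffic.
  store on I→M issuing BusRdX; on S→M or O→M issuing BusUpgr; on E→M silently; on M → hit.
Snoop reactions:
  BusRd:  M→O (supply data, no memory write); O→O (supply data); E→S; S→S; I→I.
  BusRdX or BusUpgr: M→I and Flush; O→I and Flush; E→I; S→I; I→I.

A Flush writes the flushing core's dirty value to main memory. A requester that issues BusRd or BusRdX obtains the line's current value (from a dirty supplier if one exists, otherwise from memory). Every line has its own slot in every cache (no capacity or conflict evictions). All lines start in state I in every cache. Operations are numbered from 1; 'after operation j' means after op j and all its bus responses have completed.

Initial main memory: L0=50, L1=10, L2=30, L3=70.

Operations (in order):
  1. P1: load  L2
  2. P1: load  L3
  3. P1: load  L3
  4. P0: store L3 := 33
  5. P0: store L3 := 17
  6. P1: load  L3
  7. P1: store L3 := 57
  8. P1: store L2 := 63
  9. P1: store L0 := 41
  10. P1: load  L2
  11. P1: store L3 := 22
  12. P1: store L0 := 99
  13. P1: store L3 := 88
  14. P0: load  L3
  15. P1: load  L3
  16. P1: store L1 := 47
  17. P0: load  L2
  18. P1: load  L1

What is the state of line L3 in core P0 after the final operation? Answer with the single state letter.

[1] P1: load  L2 | P0:I, P1:E(30) | bus: BusRd
[2] P1: load  L3 | P0:I, P1:E(70) | bus: BusRd
[3] P1: load  L3 | P0:I, P1:E(70) | bus: none
[4] P0: store L3 := 33 | P0:M(33), P1:I | bus: BusRdX
[5] P0: store L3 := 17 | P0:M(17), P1:I | bus: none
[6] P1: load  L3 | P0:O(17), P1:S(17) | bus: BusRd
[7] P1: store L3 := 57 | P0:I, P1:M(57) | bus: BusUpgr,Flush
[8] P1: store L2 := 63 | P0:I, P1:M(63) | bus: none
[9] P1: store L0 := 41 | P0:I, P1:M(41) | bus: BusRdX
[10] P1: load  L2 | P0:I, P1:M(63) | bus: none
[11] P1: store L3 := 22 | P0:I, P1:M(22) | bus: none
[12] P1: store L0 := 99 | P0:I, P1:M(99) | bus: none
[13] P1: store L3 := 88 | P0:I, P1:M(88) | bus: none
[14] P0: load  L3 | P0:S(88), P1:O(88) | bus: BusRd
[15] P1: load  L3 | P0:S(88), P1:O(88) | bus: none
[16] P1: store L1 := 47 | P0:I, P1:M(47) | bus: BusRdX
[17] P0: load  L2 | P0:S(63), P1:O(63) | bus: BusRd
[18] P1: load  L1 | P0:I, P1:M(47) | bus: none

state = S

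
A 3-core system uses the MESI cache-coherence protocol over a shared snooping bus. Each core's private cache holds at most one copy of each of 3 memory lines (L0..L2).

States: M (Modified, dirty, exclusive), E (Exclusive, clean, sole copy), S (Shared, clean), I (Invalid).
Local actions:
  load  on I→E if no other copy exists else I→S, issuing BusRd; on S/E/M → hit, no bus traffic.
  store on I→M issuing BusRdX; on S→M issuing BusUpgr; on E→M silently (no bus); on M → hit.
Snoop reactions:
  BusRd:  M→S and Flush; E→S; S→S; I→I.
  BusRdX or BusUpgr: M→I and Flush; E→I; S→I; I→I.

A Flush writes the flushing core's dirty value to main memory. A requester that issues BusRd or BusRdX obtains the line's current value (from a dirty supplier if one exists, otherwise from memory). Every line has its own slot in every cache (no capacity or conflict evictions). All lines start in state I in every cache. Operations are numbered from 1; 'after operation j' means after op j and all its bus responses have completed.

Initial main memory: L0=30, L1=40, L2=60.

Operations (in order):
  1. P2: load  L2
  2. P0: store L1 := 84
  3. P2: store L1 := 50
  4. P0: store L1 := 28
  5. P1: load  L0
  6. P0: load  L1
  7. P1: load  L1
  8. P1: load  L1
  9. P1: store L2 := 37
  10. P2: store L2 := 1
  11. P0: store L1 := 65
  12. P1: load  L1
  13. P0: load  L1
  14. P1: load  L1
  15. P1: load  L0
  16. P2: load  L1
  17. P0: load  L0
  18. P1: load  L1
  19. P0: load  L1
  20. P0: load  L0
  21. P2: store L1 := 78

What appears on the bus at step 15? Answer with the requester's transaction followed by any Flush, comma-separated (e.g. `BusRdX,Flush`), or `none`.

bus = none

  op1 P2: load  L2 → I/I/E on L2; bus BusRd; mem=60
  op2 P0: store L1 := 84 → M/I/I on L1; bus BusRdX; mem=40
  op3 P2: store L1 := 50 → I/I/M on L1; bus BusRdX Flush; mem=84
  op4 P0: store L1 := 28 → M/I/I on L1; bus BusRdX Flush; mem=50
  op5 P1: load  L0 → I/E/I on L0; bus BusRd; mem=30
  op6 P0: load  L1 → M/I/I on L1; bus (none); mem=50
  op7 P1: load  L1 → S/S/I on L1; bus BusRd Flush; mem=28
  op8 P1: load  L1 → S/S/I on L1; bus (none); mem=28
  op9 P1: store L2 := 37 → I/M/I on L2; bus BusRdX; mem=60
  op10 P2: store L2 := 1 → I/I/M on L2; bus BusRdX Flush; mem=37
  op11 P0: store L1 := 65 → M/I/I on L1; bus BusUpgr; mem=28
  op12 P1: load  L1 → S/S/I on L1; bus BusRd Flush; mem=65
  op13 P0: load  L1 → S/S/I on L1; bus (none); mem=65
  op14 P1: load  L1 → S/S/I on L1; bus (none); mem=65
  op15 P1: load  L0 → I/E/I on L0; bus (none); mem=30
  op16 P2: load  L1 → S/S/S on L1; bus BusRd; mem=65
  op17 P0: load  L0 → S/S/I on L0; bus BusRd; mem=30
  op18 P1: load  L1 → S/S/S on L1; bus (none); mem=65
  op19 P0: load  L1 → S/S/S on L1; bus (none); mem=65
  op20 P0: load  L0 → S/S/I on L0; bus (none); mem=30
  op21 P2: store L1 := 78 → I/I/M on L1; bus BusUpgr; mem=65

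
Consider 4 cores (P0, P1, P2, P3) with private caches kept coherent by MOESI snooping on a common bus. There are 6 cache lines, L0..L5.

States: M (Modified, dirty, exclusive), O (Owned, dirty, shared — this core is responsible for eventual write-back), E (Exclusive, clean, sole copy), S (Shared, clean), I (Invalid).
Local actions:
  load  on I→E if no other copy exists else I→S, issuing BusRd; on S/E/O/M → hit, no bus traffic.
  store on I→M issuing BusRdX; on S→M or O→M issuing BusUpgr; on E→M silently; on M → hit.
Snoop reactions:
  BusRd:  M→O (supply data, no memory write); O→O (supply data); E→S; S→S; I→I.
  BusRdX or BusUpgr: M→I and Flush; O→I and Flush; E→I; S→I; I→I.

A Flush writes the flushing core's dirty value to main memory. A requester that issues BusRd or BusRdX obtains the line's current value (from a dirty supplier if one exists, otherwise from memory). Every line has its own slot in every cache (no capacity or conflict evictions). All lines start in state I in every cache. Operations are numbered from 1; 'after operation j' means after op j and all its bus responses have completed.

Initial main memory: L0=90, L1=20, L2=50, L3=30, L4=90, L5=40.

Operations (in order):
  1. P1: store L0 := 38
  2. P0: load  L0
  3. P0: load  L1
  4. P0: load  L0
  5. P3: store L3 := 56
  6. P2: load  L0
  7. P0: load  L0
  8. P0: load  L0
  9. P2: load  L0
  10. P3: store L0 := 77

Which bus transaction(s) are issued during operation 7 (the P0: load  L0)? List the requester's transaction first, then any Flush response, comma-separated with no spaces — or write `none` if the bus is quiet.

bus = none

[1] P1: store L0 := 38 | P0:I, P1:M(38), P2:I, P3:I | bus: BusRdX
[2] P0: load  L0 | P0:S(38), P1:O(38), P2:I, P3:I | bus: BusRd
[3] P0: load  L1 | P0:E(20), P1:I, P2:I, P3:I | bus: BusRd
[4] P0: load  L0 | P0:S(38), P1:O(38), P2:I, P3:I | bus: none
[5] P3: store L3 := 56 | P0:I, P1:I, P2:I, P3:M(56) | bus: BusRdX
[6] P2: load  L0 | P0:S(38), P1:O(38), P2:S(38), P3:I | bus: BusRd
[7] P0: load  L0 | P0:S(38), P1:O(38), P2:S(38), P3:I | bus: none
[8] P0: load  L0 | P0:S(38), P1:O(38), P2:S(38), P3:I | bus: none
[9] P2: load  L0 | P0:S(38), P1:O(38), P2:S(38), P3:I | bus: none
[10] P3: store L0 := 77 | P0:I, P1:I, P2:I, P3:M(77) | bus: BusRdX,Flush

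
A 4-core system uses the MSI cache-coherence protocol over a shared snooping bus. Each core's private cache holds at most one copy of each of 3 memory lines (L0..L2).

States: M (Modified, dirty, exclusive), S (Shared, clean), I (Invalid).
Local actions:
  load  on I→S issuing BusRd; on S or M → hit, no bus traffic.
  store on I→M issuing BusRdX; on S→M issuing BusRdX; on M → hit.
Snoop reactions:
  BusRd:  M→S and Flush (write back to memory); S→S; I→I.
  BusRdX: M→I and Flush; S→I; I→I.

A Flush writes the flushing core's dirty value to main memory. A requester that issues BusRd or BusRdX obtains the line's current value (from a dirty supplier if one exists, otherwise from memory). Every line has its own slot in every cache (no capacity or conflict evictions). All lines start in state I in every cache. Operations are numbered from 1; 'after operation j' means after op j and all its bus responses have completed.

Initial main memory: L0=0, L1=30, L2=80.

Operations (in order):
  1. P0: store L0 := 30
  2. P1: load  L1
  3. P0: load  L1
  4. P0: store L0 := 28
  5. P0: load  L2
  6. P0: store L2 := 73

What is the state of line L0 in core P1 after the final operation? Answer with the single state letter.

step 1: P0: store L0 := 30  ⟶  MIII  (L0)  txn=BusRdX  M[L0]=0
step 2: P1: load  L1  ⟶  ISII  (L1)  txn=BusRd  M[L1]=30
step 3: P0: load  L1  ⟶  SSII  (L1)  txn=BusRd  M[L1]=30
step 4: P0: store L0 := 28  ⟶  MIII  (L0)  txn=∅  M[L0]=0
step 5: P0: load  L2  ⟶  SIII  (L2)  txn=BusRd  M[L2]=80
step 6: P0: store L2 := 73  ⟶  MIII  (L2)  txn=BusRdX  M[L2]=80

state = I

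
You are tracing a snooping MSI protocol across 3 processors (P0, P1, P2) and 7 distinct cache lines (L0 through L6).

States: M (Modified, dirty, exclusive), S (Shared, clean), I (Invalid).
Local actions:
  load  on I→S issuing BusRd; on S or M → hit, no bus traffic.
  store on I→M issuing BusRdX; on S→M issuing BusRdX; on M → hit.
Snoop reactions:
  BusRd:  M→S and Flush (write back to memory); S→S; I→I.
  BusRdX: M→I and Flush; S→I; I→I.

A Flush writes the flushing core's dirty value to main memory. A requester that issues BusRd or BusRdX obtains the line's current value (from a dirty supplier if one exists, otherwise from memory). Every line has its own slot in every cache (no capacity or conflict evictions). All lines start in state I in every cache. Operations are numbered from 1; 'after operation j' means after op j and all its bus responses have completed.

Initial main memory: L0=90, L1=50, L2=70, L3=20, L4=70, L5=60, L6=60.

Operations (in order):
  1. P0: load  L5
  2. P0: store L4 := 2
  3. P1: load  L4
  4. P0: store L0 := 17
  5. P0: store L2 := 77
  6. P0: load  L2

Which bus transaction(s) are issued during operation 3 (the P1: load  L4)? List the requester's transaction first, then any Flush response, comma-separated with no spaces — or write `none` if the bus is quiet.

bus = BusRd,Flush

1. P0: load  L5  bus=[BusRd]  L5: P0=S P1=I P2=I  mem[L5]=60
2. P0: store L4 := 2  bus=[BusRdX]  L4: P0=M P1=I P2=I  mem[L4]=70
3. P1: load  L4  bus=[BusRd,Flush]  L4: P0=S P1=S P2=I  mem[L4]=2
4. P0: store L0 := 17  bus=[BusRdX]  L0: P0=M P1=I P2=I  mem[L0]=90
5. P0: store L2 := 77  bus=[BusRdX]  L2: P0=M P1=I P2=I  mem[L2]=70
6. P0: load  L2  bus=[-]  L2: P0=M P1=I P2=I  mem[L2]=70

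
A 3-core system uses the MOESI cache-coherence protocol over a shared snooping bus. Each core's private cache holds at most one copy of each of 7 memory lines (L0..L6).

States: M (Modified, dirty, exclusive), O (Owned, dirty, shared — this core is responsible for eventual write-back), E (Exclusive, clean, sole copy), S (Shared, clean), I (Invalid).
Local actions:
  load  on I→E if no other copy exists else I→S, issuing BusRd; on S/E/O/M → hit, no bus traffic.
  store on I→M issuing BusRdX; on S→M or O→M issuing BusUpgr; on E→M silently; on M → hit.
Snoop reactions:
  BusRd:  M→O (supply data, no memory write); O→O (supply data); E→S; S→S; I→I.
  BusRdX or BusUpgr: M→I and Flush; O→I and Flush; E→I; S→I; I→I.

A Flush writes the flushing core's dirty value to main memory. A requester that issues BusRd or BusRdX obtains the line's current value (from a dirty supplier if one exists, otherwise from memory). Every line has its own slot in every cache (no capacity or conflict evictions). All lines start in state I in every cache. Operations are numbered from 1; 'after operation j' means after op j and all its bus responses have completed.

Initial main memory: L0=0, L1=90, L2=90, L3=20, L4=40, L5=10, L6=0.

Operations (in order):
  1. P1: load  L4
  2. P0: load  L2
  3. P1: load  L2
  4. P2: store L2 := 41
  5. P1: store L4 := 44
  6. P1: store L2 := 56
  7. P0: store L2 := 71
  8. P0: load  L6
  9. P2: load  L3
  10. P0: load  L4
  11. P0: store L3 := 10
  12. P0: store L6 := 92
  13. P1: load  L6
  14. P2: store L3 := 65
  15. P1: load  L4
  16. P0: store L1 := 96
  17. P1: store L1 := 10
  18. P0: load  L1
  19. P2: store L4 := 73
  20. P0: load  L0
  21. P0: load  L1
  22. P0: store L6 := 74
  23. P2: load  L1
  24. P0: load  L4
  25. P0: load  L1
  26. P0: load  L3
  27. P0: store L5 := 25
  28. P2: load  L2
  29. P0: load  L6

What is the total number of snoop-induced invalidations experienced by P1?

invalidations = 4

  op1 P1: load  L4 → I/E/I on L4; bus BusRd; mem=40
  op2 P0: load  L2 → E/I/I on L2; bus BusRd; mem=90
  op3 P1: load  L2 → S/S/I on L2; bus BusRd; mem=90
  op4 P2: store L2 := 41 → I/I/M on L2; bus BusRdX; mem=90
  op5 P1: store L4 := 44 → I/M/I on L4; bus (none); mem=40
  op6 P1: store L2 := 56 → I/M/I on L2; bus BusRdX Flush; mem=41
  op7 P0: store L2 := 71 → M/I/I on L2; bus BusRdX Flush; mem=56
  op8 P0: load  L6 → E/I/I on L6; bus BusRd; mem=0
  op9 P2: load  L3 → I/I/E on L3; bus BusRd; mem=20
  op10 P0: load  L4 → S/O/I on L4; bus BusRd; mem=40
  op11 P0: store L3 := 10 → M/I/I on L3; bus BusRdX; mem=20
  op12 P0: store L6 := 92 → M/I/I on L6; bus (none); mem=0
  op13 P1: load  L6 → O/S/I on L6; bus BusRd; mem=0
  op14 P2: store L3 := 65 → I/I/M on L3; bus BusRdX Flush; mem=10
  op15 P1: load  L4 → S/O/I on L4; bus (none); mem=40
  op16 P0: store L1 := 96 → M/I/I on L1; bus BusRdX; mem=90
  op17 P1: store L1 := 10 → I/M/I on L1; bus BusRdX Flush; mem=96
  op18 P0: load  L1 → S/O/I on L1; bus BusRd; mem=96
  op19 P2: store L4 := 73 → I/I/M on L4; bus BusRdX Flush; mem=44
  op20 P0: load  L0 → E/I/I on L0; bus BusRd; mem=0
  op21 P0: load  L1 → S/O/I on L1; bus (none); mem=96
  op22 P0: store L6 := 74 → M/I/I on L6; bus BusUpgr; mem=0
  op23 P2: load  L1 → S/O/S on L1; bus BusRd; mem=96
  op24 P0: load  L4 → S/I/O on L4; bus BusRd; mem=44
  op25 P0: load  L1 → S/O/S on L1; bus (none); mem=96
  op26 P0: load  L3 → S/I/O on L3; bus BusRd; mem=10
  op27 P0: store L5 := 25 → M/I/I on L5; bus BusRdX; mem=10
  op28 P2: load  L2 → O/I/S on L2; bus BusRd; mem=56
  op29 P0: load  L6 → M/I/I on L6; bus (none); mem=0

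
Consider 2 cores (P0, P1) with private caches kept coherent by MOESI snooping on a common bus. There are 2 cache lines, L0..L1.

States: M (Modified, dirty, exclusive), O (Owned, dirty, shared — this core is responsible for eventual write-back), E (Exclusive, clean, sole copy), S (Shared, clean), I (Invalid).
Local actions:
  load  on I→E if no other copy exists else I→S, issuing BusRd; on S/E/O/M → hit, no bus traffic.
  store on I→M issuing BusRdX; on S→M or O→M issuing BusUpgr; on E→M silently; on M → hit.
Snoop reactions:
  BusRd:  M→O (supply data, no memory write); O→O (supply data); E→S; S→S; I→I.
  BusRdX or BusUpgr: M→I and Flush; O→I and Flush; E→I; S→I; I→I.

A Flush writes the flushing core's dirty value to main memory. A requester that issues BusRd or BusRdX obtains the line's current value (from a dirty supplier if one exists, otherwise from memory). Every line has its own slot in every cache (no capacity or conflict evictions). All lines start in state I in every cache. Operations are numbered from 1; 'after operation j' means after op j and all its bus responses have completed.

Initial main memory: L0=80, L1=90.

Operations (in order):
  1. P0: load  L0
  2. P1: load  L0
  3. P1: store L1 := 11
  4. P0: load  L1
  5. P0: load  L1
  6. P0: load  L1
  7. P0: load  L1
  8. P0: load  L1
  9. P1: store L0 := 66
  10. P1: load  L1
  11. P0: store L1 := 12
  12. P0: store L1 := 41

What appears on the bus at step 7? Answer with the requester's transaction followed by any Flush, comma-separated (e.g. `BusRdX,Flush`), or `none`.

1. P0: load  L0  bus=[BusRd]  L0: P0=E P1=I  mem[L0]=80
2. P1: load  L0  bus=[BusRd]  L0: P0=S P1=S  mem[L0]=80
3. P1: store L1 := 11  bus=[BusRdX]  L1: P0=I P1=M  mem[L1]=90
4. P0: load  L1  bus=[BusRd]  L1: P0=S P1=O  mem[L1]=90
5. P0: load  L1  bus=[-]  L1: P0=S P1=O  mem[L1]=90
6. P0: load  L1  bus=[-]  L1: P0=S P1=O  mem[L1]=90
7. P0: load  L1  bus=[-]  L1: P0=S P1=O  mem[L1]=90
8. P0: load  L1  bus=[-]  L1: P0=S P1=O  mem[L1]=90
9. P1: store L0 := 66  bus=[BusUpgr]  L0: P0=I P1=M  mem[L0]=80
10. P1: load  L1  bus=[-]  L1: P0=S P1=O  mem[L1]=90
11. P0: store L1 := 12  bus=[BusUpgr,Flush]  L1: P0=M P1=I  mem[L1]=11
12. P0: store L1 := 41  bus=[-]  L1: P0=M P1=I  mem[L1]=11

bus = none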